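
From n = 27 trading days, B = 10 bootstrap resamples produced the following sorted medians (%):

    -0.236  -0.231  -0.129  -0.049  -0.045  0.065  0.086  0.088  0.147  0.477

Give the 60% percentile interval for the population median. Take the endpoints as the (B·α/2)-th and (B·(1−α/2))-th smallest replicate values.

(-0.231, 0.088)

α = 0.40; lower rank = 10 × 0.200 = 2; upper rank = 10 × 0.800 = 8.
The 2nd smallest replicate is -0.231; the 8th is 0.088.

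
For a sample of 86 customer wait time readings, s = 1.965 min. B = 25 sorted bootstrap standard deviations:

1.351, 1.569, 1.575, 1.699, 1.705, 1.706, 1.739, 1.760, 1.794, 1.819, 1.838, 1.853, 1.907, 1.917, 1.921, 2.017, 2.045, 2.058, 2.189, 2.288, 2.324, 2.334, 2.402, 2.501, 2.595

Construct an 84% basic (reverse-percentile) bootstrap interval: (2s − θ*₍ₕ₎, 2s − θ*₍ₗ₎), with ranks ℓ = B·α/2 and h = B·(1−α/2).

(1.528, 2.361)

Percentile endpoints at ranks 2 and 23: θ*₍2₎ = 1.569, θ*₍23₎ = 2.402.
Basic interval reflects these around s:
  lower = 2 × 1.965 − 2.402 = 1.528
  upper = 2 × 1.965 − 1.569 = 2.361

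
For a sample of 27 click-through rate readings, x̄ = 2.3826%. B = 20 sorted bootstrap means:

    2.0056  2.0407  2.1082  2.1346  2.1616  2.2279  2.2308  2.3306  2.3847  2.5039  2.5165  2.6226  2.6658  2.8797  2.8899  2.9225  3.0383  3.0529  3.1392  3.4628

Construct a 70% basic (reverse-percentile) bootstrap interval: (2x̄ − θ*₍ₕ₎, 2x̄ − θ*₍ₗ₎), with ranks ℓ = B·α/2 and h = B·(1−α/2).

(1.7269, 2.6570)

Percentile endpoints at ranks 3 and 17: θ*₍3₎ = 2.1082, θ*₍17₎ = 3.0383.
Basic interval reflects these around x̄:
  lower = 2 × 2.3826 − 3.0383 = 1.7269
  upper = 2 × 2.3826 − 2.1082 = 2.6570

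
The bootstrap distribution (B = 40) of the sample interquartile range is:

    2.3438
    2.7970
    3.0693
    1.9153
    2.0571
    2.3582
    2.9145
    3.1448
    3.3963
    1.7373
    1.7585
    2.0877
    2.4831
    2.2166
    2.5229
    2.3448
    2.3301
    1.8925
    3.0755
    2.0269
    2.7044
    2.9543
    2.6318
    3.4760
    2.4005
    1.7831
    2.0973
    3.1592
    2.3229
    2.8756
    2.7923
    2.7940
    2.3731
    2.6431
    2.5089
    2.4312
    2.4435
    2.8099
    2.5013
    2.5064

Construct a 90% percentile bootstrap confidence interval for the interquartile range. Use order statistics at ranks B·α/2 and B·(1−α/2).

Sorted replicates: 1.7373, 1.7585, 1.7831, 1.8925, 1.9153, 2.0269, 2.0571, 2.0877, 2.0973, 2.2166, 2.3229, 2.3301, 2.3438, 2.3448, 2.3582, 2.3731, 2.4005, 2.4312, 2.4435, 2.4831, 2.5013, 2.5064, 2.5089, 2.5229, 2.6318, 2.6431, 2.7044, 2.7923, 2.7940, 2.7970, 2.8099, 2.8756, 2.9145, 2.9543, 3.0693, 3.0755, 3.1448, 3.1592, 3.3963, 3.4760
α = 0.10; lower rank = 40 × 0.050 = 2; upper rank = 40 × 0.950 = 38.
The 2nd smallest replicate is 1.7585; the 38th is 3.1592.

(1.7585, 3.1592)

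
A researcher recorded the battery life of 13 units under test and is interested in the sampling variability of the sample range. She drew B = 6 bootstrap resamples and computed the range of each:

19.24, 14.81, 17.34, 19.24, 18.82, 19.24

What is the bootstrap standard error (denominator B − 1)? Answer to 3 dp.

Bootstrap SE is the standard deviation of the 6 replicate ranges.
Mean of replicates: (19.24 + 14.81 + 17.34 + 19.24 + 18.82 + 19.24) / 6 = 108.6900 / 6 = 18.1150
Sum of squared deviations: (+1.1250)² + (−3.3050)² + (−0.7750)² + (+1.1250)² + (+0.7050)² + (+1.1250)² = 15.8175
Variance = 15.8175 / 5 = 3.1635
SE* = √3.1635

SE* = 1.779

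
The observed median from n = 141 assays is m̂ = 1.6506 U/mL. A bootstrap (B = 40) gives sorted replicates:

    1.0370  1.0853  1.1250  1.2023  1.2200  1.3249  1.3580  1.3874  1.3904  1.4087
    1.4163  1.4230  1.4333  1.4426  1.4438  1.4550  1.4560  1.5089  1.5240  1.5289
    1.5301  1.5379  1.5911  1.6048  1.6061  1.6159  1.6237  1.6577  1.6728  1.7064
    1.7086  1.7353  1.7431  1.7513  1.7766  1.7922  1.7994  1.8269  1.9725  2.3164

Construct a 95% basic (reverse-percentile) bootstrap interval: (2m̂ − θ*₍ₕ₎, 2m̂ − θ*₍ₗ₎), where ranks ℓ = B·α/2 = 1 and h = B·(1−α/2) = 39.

(1.3287, 2.2642)

Percentile endpoints at ranks 1 and 39: θ*₍1₎ = 1.0370, θ*₍39₎ = 1.9725.
Basic interval reflects these around m̂:
  lower = 2 × 1.6506 − 1.9725 = 1.3287
  upper = 2 × 1.6506 − 1.0370 = 2.2642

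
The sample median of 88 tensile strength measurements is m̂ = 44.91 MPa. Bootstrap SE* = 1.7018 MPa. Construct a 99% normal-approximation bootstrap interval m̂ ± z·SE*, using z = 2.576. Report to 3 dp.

(40.526, 49.294)

Margin = 2.576 × 1.7018 = 4.3838
Interval: 44.91 ± 4.3838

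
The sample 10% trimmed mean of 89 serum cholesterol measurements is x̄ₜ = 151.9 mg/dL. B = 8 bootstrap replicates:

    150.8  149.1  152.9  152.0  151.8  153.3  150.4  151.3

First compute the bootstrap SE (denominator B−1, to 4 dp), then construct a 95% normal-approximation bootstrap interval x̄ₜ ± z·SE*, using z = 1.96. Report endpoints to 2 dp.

Mean of replicates = 151.4500; sum of squared deviations = 13.0200; SE* = √(13.0200/7) = 1.3638
Margin = 1.96 × 1.3638 = 2.673
Interval: 151.9 ± 2.673

(149.23, 154.57)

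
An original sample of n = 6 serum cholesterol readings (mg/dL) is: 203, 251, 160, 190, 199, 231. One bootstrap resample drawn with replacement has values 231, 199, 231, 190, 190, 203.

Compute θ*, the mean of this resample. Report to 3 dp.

θ* = 207.333

Mean = (231 + 199 + 231 + 190 + 190 + 203) / 6 = 1244.0 / 6 = 207.333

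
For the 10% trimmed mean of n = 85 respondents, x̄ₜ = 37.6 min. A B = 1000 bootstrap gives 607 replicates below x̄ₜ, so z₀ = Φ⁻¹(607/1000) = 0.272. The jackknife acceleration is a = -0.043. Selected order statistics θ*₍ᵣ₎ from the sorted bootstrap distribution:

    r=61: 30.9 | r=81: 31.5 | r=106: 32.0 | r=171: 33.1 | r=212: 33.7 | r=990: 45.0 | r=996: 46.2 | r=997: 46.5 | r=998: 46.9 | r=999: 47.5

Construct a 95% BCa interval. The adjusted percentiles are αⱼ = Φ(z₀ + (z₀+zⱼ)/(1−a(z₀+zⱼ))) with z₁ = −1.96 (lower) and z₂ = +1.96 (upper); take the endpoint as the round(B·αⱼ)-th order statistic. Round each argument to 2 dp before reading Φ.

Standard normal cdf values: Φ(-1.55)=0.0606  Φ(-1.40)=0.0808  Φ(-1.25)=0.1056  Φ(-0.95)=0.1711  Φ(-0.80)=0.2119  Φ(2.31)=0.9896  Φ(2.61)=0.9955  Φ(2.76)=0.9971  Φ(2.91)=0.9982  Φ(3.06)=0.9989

Lower: z₀ + z₁ = 0.272 + (-1.960) = -1.688; 1 − a(z₀+z₁) = 1 − (-0.043)(-1.688) = 0.9274; argument = 0.272 + (-1.688)/0.9274 = -1.5481 → -1.55.
α₁ = Φ(-1.55) = 0.0606; rank = round(1000 × 0.0606) = 61; θ*₍61₎ = 30.9.
Upper: z₀ + z₂ = 2.232; 1 − a(z₀+z₂) = 1.0960; argument = 2.3085 → 2.31; α₂ = 0.9896; rank = 990; θ*₍990₎ = 45.0.

(30.9, 45.0)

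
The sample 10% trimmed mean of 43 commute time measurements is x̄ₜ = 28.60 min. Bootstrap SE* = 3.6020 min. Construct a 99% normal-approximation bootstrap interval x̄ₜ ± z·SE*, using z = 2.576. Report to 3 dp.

(19.321, 37.879)

Margin = 2.576 × 3.6020 = 9.2788
Interval: 28.60 ± 9.2788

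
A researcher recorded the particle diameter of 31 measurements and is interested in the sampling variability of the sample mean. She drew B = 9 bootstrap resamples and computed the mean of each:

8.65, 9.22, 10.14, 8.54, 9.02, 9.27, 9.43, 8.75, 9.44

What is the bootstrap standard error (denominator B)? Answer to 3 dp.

Bootstrap SE is the standard deviation of the 9 replicate means.
Mean of replicates: (8.65 + 9.22 + 10.14 + 8.54 + 9.02 + 9.27 + 9.43 + 8.75 + 9.44) / 9 = 82.4600 / 9 = 9.1622
Sum of squared deviations: (−0.5122)² + (+0.0578)² + (+0.9778)² + (−0.6222)² + (−0.1422)² + (+0.1078)² + (+0.2678)² + (−0.4122)² + (+0.2778)² = 1.9596
Variance = 1.9596 / 9 = 0.2177
SE* = √0.2177

SE* = 0.467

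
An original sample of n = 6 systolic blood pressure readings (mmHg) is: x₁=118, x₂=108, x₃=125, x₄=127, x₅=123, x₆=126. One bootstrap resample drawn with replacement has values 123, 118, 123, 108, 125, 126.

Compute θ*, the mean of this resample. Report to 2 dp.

θ* = 120.50

Mean = (123 + 118 + 123 + 108 + 125 + 126) / 6 = 723.0 / 6 = 120.50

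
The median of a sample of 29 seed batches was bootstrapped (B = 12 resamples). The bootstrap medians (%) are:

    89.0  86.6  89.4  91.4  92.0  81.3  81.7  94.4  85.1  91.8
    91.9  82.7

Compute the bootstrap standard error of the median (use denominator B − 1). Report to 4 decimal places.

SE* = 4.5129

Bootstrap SE is the standard deviation of the 12 replicate medians.
Mean of replicates: (89.0 + 86.6 + 89.4 + 91.4 + 92.0 + 81.3 + 81.7 + 94.4 + 85.1 + 91.8 + 91.9 + 82.7) / 12 = 1057.30000 / 12 = 88.10833
Sum of squared deviations: (+0.89167)² + (−1.50833)² + (+1.29167)² + (+3.29167)² + (+3.89167)² + (−6.80833)² + (−6.40833)² + (+6.29167)² + (−3.00833)² + (+3.69167)² + (+3.79167)² + (−5.40833)² = 224.02917
Variance = 224.02917 / 11 = 20.36629
SE* = √20.36629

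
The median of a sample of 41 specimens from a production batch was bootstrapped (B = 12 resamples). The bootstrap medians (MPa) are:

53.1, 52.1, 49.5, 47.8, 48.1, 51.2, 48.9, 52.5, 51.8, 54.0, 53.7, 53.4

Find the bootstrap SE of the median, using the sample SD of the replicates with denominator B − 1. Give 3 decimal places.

Bootstrap SE is the standard deviation of the 12 replicate medians.
Mean of replicates: (53.1 + 52.1 + 49.5 + 47.8 + 48.1 + 51.2 + 48.9 + 52.5 + 51.8 + 54.0 + 53.7 + 53.4) / 12 = 616.1000 / 12 = 51.3417
Sum of squared deviations: (+1.7583)² + (+0.7583)² + (−1.8417)² + (−3.5417)² + (−3.2417)² + (−0.1417)² + (−2.4417)² + (+1.1583)² + (+0.4583)² + (+2.6583)² + (+2.3583)² + (+2.0583)² = 54.5092
Variance = 54.5092 / 11 = 4.9554
SE* = √4.9554

SE* = 2.226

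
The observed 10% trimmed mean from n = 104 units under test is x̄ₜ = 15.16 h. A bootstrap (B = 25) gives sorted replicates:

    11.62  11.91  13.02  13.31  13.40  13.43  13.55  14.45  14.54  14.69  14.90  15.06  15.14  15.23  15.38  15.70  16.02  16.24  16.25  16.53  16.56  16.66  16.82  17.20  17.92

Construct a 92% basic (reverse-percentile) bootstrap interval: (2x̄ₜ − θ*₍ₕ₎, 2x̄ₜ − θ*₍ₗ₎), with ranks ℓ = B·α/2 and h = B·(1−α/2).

(13.12, 18.70)

Percentile endpoints at ranks 1 and 24: θ*₍1₎ = 11.62, θ*₍24₎ = 17.20.
Basic interval reflects these around x̄ₜ:
  lower = 2 × 15.16 − 17.20 = 13.12
  upper = 2 × 15.16 − 11.62 = 18.70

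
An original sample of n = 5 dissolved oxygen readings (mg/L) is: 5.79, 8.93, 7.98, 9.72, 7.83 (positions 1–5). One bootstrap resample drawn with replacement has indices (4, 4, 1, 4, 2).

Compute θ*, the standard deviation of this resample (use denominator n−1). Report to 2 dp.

Resample values: 9.72, 9.72, 5.79, 9.72, 8.93.
Mean = 8.7760; sum of squared deviations = 11.6133
s² = 11.6133 / 4 = 2.9033
s = √2.9033 = 1.70

θ* = 1.70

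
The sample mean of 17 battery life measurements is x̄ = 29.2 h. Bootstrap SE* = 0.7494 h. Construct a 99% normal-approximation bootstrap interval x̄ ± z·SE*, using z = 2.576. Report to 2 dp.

(27.27, 31.13)

Margin = 2.576 × 0.7494 = 1.930
Interval: 29.2 ± 1.930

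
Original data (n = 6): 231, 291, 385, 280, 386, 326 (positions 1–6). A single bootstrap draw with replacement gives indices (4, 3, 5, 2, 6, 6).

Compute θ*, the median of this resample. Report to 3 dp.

θ* = 326.000

Resample values: 280, 385, 386, 291, 326, 326.
Sorted: 280, 291, 326, 326, 385, 386
Median = average of the two middle values = 326.000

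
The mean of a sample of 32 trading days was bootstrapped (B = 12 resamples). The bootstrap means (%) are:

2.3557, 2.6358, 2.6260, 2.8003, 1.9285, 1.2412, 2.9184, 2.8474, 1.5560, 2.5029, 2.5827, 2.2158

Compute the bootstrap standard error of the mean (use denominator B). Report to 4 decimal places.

SE* = 0.5053

Bootstrap SE is the standard deviation of the 12 replicate means.
Mean of replicates: (2.3557 + 2.6358 + 2.6260 + 2.8003 + 1.9285 + 1.2412 + 2.9184 + 2.8474 + 1.5560 + 2.5029 + 2.5827 + 2.2158) / 12 = 28.21070 / 12 = 2.35089
Sum of squared deviations: (+0.00481)² + (+0.28491)² + (+0.27511)² + (+0.44941)² + (−0.42239)² + (−1.10969)² + (+0.56751)² + (+0.49651)² + (−0.79489)² + (+0.15201)² + (+0.23181)² + (−0.13509)² = 3.06421
Variance = 3.06421 / 12 = 0.25535
SE* = √0.25535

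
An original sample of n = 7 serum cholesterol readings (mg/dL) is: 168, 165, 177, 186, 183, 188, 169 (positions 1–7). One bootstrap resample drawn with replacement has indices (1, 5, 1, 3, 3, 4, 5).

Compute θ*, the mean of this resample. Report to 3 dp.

Resample values: 168, 183, 168, 177, 177, 186, 183.
Mean = (168 + 183 + 168 + 177 + 177 + 186 + 183) / 7 = 1242.0 / 7 = 177.429

θ* = 177.429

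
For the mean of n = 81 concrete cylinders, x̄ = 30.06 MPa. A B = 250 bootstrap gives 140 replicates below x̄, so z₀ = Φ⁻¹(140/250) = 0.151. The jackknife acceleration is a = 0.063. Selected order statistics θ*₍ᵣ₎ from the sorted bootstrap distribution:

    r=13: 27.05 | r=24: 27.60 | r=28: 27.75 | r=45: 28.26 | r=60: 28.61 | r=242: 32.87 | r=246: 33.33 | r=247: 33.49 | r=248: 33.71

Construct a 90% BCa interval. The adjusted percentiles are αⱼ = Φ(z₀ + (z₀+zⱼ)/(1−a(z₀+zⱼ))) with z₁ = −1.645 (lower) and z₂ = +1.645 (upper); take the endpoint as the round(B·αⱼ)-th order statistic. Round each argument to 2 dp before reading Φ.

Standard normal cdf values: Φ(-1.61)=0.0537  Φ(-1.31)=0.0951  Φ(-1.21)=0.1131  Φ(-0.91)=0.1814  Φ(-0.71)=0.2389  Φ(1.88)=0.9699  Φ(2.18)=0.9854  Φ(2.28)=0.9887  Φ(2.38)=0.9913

(27.75, 33.33)

Lower: z₀ + z₁ = 0.151 + (-1.645) = -1.494; 1 − a(z₀+z₁) = 1 − (0.063)(-1.494) = 1.0941; argument = 0.151 + (-1.494)/1.0941 = -1.2145 → -1.21.
α₁ = Φ(-1.21) = 0.1131; rank = round(250 × 0.1131) = 28; θ*₍28₎ = 27.75.
Upper: z₀ + z₂ = 1.796; 1 − a(z₀+z₂) = 0.8869; argument = 2.1761 → 2.18; α₂ = 0.9854; rank = 246; θ*₍246₎ = 33.33.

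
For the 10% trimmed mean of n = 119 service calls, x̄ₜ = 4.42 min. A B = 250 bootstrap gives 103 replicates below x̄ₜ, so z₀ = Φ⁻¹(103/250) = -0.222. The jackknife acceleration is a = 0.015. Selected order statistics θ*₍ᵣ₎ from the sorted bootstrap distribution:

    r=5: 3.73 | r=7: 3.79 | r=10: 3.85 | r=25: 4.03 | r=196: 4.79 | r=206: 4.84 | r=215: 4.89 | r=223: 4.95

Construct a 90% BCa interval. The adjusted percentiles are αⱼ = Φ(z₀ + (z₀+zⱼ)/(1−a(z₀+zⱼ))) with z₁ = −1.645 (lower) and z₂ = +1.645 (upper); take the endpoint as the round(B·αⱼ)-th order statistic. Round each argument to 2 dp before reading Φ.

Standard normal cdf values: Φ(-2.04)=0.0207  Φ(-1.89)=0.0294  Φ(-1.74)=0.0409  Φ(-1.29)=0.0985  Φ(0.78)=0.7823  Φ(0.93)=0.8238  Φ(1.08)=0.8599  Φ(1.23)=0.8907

(3.73, 4.95)

Lower: z₀ + z₁ = -0.222 + (-1.645) = -1.867; 1 − a(z₀+z₁) = 1 − (0.015)(-1.867) = 1.0280; argument = -0.222 + (-1.867)/1.0280 = -2.0381 → -2.04.
α₁ = Φ(-2.04) = 0.0207; rank = round(250 × 0.0207) = 5; θ*₍5₎ = 3.73.
Upper: z₀ + z₂ = 1.423; 1 − a(z₀+z₂) = 0.9787; argument = 1.2320 → 1.23; α₂ = 0.8907; rank = 223; θ*₍223₎ = 4.95.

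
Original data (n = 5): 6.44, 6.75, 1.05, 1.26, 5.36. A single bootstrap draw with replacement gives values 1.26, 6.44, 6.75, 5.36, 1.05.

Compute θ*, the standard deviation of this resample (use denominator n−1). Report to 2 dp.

Mean = 4.1720; sum of squared deviations = 31.4279
s² = 31.4279 / 4 = 7.8570
s = √7.8570 = 2.80

θ* = 2.80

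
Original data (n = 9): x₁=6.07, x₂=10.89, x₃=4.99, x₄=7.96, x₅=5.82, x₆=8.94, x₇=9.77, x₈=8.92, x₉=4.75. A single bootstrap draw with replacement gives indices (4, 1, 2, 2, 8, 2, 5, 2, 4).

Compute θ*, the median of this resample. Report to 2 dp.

Resample values: 7.96, 6.07, 10.89, 10.89, 8.92, 10.89, 5.82, 10.89, 7.96.
Sorted: 5.82, 6.07, 7.96, 7.96, 8.92, 10.89, 10.89, 10.89, 10.89
Median = middle value = 8.92

θ* = 8.92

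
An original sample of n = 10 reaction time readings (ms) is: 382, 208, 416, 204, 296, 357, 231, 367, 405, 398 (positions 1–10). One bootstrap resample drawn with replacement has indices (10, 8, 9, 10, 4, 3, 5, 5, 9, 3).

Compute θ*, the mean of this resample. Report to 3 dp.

Resample values: 398, 367, 405, 398, 204, 416, 296, 296, 405, 416.
Mean = (398 + 367 + 405 + 398 + 204 + 416 + 296 + 296 + 405 + 416) / 10 = 3601.0 / 10 = 360.100

θ* = 360.100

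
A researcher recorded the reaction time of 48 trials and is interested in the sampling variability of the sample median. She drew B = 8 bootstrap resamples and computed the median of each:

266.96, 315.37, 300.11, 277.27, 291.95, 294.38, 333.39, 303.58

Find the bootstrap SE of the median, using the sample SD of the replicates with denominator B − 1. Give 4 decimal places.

Bootstrap SE is the standard deviation of the 8 replicate medians.
Mean of replicates: (266.96 + 315.37 + 300.11 + 277.27 + 291.95 + 294.38 + 333.39 + 303.58) / 8 = 2383.01000 / 8 = 297.87625
Sum of squared deviations: (−30.91625)² + (+17.49375)² + (+2.23375)² + (−20.60625)² + (−5.92625)² + (−3.49625)² + (+35.51375)² + (+5.70375)² = 3032.55639
Variance = 3032.55639 / 7 = 433.22234
SE* = √433.22234

SE* = 20.8140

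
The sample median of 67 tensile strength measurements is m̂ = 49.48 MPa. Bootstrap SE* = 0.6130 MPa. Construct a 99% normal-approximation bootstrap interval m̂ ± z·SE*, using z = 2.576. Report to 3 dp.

Margin = 2.576 × 0.6130 = 1.5791
Interval: 49.48 ± 1.5791

(47.901, 51.059)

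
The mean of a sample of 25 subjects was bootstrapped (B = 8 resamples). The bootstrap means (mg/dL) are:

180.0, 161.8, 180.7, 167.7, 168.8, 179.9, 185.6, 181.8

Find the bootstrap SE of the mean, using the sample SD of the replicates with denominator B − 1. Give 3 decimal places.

SE* = 8.461

Bootstrap SE is the standard deviation of the 8 replicate means.
Mean of replicates: (180.0 + 161.8 + 180.7 + 167.7 + 168.8 + 179.9 + 185.6 + 181.8) / 8 = 1406.3000 / 8 = 175.7875
Sum of squared deviations: (+4.2125)² + (−13.9875)² + (+4.9125)² + (−8.0875)² + (−6.9875)² + (+4.1125)² + (+9.8125)² + (+6.0125)² = 501.1087
Variance = 501.1087 / 7 = 71.5870
SE* = √71.5870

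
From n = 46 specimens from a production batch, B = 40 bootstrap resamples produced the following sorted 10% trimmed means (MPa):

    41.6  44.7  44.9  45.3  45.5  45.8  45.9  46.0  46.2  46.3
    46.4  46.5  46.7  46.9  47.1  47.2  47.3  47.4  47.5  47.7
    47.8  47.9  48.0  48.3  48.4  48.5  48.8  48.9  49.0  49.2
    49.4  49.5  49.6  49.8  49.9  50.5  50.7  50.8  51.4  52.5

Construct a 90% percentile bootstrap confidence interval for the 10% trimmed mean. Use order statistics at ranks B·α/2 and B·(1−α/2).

α = 0.10; lower rank = 40 × 0.050 = 2; upper rank = 40 × 0.950 = 38.
The 2nd smallest replicate is 44.7; the 38th is 50.8.

(44.7, 50.8)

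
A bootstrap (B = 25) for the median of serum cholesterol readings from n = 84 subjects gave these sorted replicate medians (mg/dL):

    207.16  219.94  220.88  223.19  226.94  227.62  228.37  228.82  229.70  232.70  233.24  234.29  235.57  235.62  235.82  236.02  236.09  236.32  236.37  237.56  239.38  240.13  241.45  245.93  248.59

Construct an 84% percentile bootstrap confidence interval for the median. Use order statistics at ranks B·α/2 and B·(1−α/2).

α = 0.16; lower rank = 25 × 0.080 = 2; upper rank = 25 × 0.920 = 23.
The 2nd smallest replicate is 219.94; the 23rd is 241.45.

(219.94, 241.45)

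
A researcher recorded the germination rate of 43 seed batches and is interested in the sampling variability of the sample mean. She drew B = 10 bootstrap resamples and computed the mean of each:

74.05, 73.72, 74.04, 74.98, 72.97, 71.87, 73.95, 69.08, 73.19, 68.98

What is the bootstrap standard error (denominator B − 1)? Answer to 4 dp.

SE* = 2.0913

Bootstrap SE is the standard deviation of the 10 replicate means.
Mean of replicates: (74.05 + 73.72 + 74.04 + 74.98 + 72.97 + 71.87 + 73.95 + 69.08 + 73.19 + 68.98) / 10 = 726.83000 / 10 = 72.68300
Sum of squared deviations: (+1.36700)² + (+1.03700)² + (+1.35700)² + (+2.29700)² + (+0.28700)² + (−0.81300)² + (+1.26700)² + (−3.60300)² + (+0.50700)² + (−3.70300)² = 39.36121
Variance = 39.36121 / 9 = 4.37347
SE* = √4.37347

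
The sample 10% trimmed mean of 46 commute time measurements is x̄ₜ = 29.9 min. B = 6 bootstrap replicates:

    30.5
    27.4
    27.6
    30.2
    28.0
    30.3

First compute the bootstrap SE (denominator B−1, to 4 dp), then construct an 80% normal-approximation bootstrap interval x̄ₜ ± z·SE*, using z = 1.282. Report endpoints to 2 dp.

(28.01, 31.79)

Mean of replicates = 29.0000; sum of squared deviations = 10.9000; SE* = √(10.9000/5) = 1.4765
Margin = 1.282 × 1.4765 = 1.893
Interval: 29.9 ± 1.893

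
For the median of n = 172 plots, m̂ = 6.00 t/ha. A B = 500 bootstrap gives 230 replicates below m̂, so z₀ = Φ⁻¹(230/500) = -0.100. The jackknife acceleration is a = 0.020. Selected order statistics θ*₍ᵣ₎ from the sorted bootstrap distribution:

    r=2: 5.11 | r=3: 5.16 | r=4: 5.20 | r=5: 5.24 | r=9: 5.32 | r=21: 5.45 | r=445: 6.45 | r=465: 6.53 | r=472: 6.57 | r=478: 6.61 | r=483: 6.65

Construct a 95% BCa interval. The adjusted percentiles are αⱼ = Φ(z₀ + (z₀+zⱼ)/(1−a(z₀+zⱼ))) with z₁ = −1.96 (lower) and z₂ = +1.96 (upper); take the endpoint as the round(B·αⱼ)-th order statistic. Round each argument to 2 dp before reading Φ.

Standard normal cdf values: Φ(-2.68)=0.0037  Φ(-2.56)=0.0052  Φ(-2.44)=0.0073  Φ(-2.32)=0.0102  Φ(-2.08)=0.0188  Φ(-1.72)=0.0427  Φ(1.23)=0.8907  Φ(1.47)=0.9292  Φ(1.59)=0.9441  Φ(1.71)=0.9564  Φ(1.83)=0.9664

(5.32, 6.65)

Lower: z₀ + z₁ = -0.100 + (-1.960) = -2.060; 1 − a(z₀+z₁) = 1 − (0.020)(-2.060) = 1.0412; argument = -0.100 + (-2.060)/1.0412 = -2.0785 → -2.08.
α₁ = Φ(-2.08) = 0.0188; rank = round(500 × 0.0188) = 9; θ*₍9₎ = 5.32.
Upper: z₀ + z₂ = 1.860; 1 − a(z₀+z₂) = 0.9628; argument = 1.8319 → 1.83; α₂ = 0.9664; rank = 483; θ*₍483₎ = 6.65.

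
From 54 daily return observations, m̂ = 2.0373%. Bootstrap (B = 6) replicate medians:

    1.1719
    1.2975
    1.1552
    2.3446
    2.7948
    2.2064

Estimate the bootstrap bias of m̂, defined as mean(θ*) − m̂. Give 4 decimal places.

mean(θ*) = (1.1719 + 1.2975 + 1.1552 + 2.3446 + 2.7948 + 2.2064) / 6 = 1.82840
bias = 1.82840 − 2.0373

bias = −0.2089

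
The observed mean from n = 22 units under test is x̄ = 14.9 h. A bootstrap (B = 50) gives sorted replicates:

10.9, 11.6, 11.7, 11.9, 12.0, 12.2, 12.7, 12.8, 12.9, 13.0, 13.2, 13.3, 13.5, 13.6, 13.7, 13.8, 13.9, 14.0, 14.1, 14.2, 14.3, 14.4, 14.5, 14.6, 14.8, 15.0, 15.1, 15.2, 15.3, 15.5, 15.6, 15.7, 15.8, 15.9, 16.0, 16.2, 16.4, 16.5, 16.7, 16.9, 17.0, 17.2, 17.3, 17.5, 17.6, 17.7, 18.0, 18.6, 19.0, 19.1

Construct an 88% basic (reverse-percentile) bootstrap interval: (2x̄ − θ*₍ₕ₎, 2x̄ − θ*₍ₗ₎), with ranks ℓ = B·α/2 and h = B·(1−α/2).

(11.8, 18.1)

Percentile endpoints at ranks 3 and 47: θ*₍3₎ = 11.7, θ*₍47₎ = 18.0.
Basic interval reflects these around x̄:
  lower = 2 × 14.9 − 18.0 = 11.8
  upper = 2 × 14.9 − 11.7 = 18.1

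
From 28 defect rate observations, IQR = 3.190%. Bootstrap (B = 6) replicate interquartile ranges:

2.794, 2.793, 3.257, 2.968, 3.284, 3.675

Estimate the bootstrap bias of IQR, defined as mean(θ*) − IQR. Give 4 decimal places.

mean(θ*) = (2.794 + 2.793 + 3.257 + 2.968 + 3.284 + 3.675) / 6 = 3.12850
bias = 3.12850 − 3.190

bias = −0.0615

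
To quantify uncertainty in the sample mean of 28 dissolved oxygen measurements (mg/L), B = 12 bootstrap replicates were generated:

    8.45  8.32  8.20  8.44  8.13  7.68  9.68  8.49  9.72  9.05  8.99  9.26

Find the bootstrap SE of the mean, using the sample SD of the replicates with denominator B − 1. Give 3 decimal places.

SE* = 0.636

Bootstrap SE is the standard deviation of the 12 replicate means.
Mean of replicates: (8.45 + 8.32 + 8.20 + 8.44 + 8.13 + 7.68 + 9.68 + 8.49 + 9.72 + 9.05 + 8.99 + 9.26) / 12 = 104.4100 / 12 = 8.7008
Sum of squared deviations: (−0.2508)² + (−0.3808)² + (−0.5008)² + (−0.2608)² + (−0.5708)² + (−1.0208)² + (+0.9792)² + (−0.2108)² + (+1.0192)² + (+0.3492)² + (+0.2892)² + (+0.5592)² = 4.4549
Variance = 4.4549 / 11 = 0.4050
SE* = √0.4050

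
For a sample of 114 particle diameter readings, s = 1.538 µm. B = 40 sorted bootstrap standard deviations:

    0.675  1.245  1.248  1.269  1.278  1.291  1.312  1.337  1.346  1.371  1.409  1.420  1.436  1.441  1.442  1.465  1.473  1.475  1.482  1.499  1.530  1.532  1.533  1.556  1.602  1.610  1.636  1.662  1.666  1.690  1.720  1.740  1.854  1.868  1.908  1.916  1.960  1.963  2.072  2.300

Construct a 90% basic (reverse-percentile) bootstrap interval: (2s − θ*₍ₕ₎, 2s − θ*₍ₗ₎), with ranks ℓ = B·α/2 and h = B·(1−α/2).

Percentile endpoints at ranks 2 and 38: θ*₍2₎ = 1.245, θ*₍38₎ = 1.963.
Basic interval reflects these around s:
  lower = 2 × 1.538 − 1.963 = 1.113
  upper = 2 × 1.538 − 1.245 = 1.831

(1.113, 1.831)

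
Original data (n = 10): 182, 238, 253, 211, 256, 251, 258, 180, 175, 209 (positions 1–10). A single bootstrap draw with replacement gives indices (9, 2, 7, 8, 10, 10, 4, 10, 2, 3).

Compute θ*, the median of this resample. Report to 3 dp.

Resample values: 175, 238, 258, 180, 209, 209, 211, 209, 238, 253.
Sorted: 175, 180, 209, 209, 209, 211, 238, 238, 253, 258
Median = average of the two middle values = 210.000

θ* = 210.000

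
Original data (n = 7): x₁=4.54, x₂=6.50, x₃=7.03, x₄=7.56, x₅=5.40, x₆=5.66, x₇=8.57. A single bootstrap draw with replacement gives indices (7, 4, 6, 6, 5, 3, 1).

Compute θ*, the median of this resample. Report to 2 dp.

Resample values: 8.57, 7.56, 5.66, 5.66, 5.40, 7.03, 4.54.
Sorted: 4.54, 5.40, 5.66, 5.66, 7.03, 7.56, 8.57
Median = middle value = 5.66

θ* = 5.66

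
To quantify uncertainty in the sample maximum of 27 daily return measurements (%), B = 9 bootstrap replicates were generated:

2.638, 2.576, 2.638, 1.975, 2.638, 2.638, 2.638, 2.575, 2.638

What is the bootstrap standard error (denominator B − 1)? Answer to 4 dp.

Bootstrap SE is the standard deviation of the 9 replicate maximums.
Mean of replicates: (2.638 + 2.576 + 2.638 + 1.975 + 2.638 + 2.638 + 2.638 + 2.575 + 2.638) / 9 = 22.95400 / 9 = 2.55044
Sum of squared deviations: (+0.08756)² + (+0.02556)² + (+0.08756)² + (−0.57544)² + (+0.08756)² + (+0.08756)² + (+0.08756)² + (+0.02456)² + (+0.08756)² = 0.37839
Variance = 0.37839 / 8 = 0.04730
SE* = √0.04730

SE* = 0.2175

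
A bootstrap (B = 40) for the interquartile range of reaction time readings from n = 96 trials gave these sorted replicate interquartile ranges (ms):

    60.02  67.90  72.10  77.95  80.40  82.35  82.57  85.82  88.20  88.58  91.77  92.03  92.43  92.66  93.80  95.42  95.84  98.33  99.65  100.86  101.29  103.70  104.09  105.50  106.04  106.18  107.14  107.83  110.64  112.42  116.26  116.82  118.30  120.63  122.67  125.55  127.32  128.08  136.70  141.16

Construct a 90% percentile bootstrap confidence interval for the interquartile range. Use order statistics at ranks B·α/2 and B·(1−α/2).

(67.90, 128.08)

α = 0.10; lower rank = 40 × 0.050 = 2; upper rank = 40 × 0.950 = 38.
The 2nd smallest replicate is 67.90; the 38th is 128.08.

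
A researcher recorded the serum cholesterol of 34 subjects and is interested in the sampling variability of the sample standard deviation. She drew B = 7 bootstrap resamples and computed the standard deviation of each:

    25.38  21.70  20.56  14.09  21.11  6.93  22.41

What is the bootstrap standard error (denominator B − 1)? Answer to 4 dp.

SE* = 6.2744

Bootstrap SE is the standard deviation of the 7 replicate standard deviations.
Mean of replicates: (25.38 + 21.70 + 20.56 + 14.09 + 21.11 + 6.93 + 22.41) / 7 = 132.18000 / 7 = 18.88286
Sum of squared deviations: (+6.49714)² + (+2.81714)² + (+1.67714)² + (−4.79286)² + (+2.22714)² + (−11.95286)² + (+3.52714)² = 236.20514
Variance = 236.20514 / 6 = 39.36752
SE* = √39.36752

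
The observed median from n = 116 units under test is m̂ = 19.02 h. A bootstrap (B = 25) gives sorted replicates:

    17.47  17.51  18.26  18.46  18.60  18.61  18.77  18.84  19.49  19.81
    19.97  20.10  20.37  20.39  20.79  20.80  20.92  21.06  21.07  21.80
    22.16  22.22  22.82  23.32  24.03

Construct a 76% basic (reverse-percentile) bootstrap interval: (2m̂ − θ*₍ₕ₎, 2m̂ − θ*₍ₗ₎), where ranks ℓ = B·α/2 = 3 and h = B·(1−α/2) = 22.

Percentile endpoints at ranks 3 and 22: θ*₍3₎ = 18.26, θ*₍22₎ = 22.22.
Basic interval reflects these around m̂:
  lower = 2 × 19.02 − 22.22 = 15.82
  upper = 2 × 19.02 − 18.26 = 19.78

(15.82, 19.78)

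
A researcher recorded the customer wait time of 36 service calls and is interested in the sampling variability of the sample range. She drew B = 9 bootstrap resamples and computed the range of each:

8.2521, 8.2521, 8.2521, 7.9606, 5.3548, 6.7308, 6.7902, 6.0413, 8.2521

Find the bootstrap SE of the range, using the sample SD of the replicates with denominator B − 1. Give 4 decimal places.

SE* = 1.1186

Bootstrap SE is the standard deviation of the 9 replicate ranges.
Mean of replicates: (8.2521 + 8.2521 + 8.2521 + 7.9606 + 5.3548 + 6.7308 + 6.7902 + 6.0413 + 8.2521) / 9 = 65.88610 / 9 = 7.32068
Sum of squared deviations: (+0.93142)² + (+0.93142)² + (+0.93142)² + (+0.63992)² + (−1.96588)² + (−0.58988)² + (−0.53048)² + (−1.27938)² + (+0.93142)² = 10.01054
Variance = 10.01054 / 8 = 1.25132
SE* = √1.25132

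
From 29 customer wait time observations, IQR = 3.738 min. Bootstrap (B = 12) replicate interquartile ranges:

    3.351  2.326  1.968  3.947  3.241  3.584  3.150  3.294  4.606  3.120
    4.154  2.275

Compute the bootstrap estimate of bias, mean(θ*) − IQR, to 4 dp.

mean(θ*) = (3.351 + 2.326 + 1.968 + 3.947 + 3.241 + 3.584 + 3.150 + 3.294 + 4.606 + 3.120 + 4.154 + 2.275) / 12 = 3.25133
bias = 3.25133 − 3.738

bias = −0.4867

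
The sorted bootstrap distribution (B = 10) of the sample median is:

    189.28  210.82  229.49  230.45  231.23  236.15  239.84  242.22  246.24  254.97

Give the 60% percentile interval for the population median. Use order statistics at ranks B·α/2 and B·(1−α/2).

α = 0.40; lower rank = 10 × 0.200 = 2; upper rank = 10 × 0.800 = 8.
The 2nd smallest replicate is 210.82; the 8th is 242.22.

(210.82, 242.22)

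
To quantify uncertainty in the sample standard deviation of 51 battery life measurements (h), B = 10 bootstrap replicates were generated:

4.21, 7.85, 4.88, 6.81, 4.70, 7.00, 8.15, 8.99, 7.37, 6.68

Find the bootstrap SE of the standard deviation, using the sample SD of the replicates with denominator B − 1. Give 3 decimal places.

SE* = 1.589

Bootstrap SE is the standard deviation of the 10 replicate standard deviations.
Mean of replicates: (4.21 + 7.85 + 4.88 + 6.81 + 4.70 + 7.00 + 8.15 + 8.99 + 7.37 + 6.68) / 10 = 66.6400 / 10 = 6.6640
Sum of squared deviations: (−2.4540)² + (+1.1860)² + (−1.7840)² + (+0.1460)² + (−1.9640)² + (+0.3360)² + (+1.4860)² + (+2.3260)² + (+0.7060)² + (+0.0160)² = 22.7200
Variance = 22.7200 / 9 = 2.5244
SE* = √2.5244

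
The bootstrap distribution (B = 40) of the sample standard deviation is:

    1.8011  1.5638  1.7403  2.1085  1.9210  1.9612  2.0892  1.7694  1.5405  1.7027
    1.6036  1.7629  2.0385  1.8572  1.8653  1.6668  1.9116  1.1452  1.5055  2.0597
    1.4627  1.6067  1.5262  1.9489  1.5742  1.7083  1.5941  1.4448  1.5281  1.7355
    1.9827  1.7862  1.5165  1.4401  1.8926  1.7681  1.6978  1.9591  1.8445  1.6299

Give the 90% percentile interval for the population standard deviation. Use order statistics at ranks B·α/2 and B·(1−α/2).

Sorted replicates: 1.1452, 1.4401, 1.4448, 1.4627, 1.5055, 1.5165, 1.5262, 1.5281, 1.5405, 1.5638, 1.5742, 1.5941, 1.6036, 1.6067, 1.6299, 1.6668, 1.6978, 1.7027, 1.7083, 1.7355, 1.7403, 1.7629, 1.7681, 1.7694, 1.7862, 1.8011, 1.8445, 1.8572, 1.8653, 1.8926, 1.9116, 1.9210, 1.9489, 1.9591, 1.9612, 1.9827, 2.0385, 2.0597, 2.0892, 2.1085
α = 0.10; lower rank = 40 × 0.050 = 2; upper rank = 40 × 0.950 = 38.
The 2nd smallest replicate is 1.4401; the 38th is 2.0597.

(1.4401, 2.0597)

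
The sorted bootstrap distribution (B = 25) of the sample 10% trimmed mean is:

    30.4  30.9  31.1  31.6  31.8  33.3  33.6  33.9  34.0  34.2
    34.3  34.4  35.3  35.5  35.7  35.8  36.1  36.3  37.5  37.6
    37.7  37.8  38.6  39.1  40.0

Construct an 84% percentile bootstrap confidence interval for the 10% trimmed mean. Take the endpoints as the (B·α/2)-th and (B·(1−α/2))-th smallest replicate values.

α = 0.16; lower rank = 25 × 0.080 = 2; upper rank = 25 × 0.920 = 23.
The 2nd smallest replicate is 30.9; the 23rd is 38.6.

(30.9, 38.6)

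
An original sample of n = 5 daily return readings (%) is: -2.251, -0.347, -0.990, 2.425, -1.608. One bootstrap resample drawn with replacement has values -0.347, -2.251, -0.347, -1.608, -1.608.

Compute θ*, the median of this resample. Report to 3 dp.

θ* = -1.608

Sorted: -2.251, -1.608, -1.608, -0.347, -0.347
Median = middle value = -1.608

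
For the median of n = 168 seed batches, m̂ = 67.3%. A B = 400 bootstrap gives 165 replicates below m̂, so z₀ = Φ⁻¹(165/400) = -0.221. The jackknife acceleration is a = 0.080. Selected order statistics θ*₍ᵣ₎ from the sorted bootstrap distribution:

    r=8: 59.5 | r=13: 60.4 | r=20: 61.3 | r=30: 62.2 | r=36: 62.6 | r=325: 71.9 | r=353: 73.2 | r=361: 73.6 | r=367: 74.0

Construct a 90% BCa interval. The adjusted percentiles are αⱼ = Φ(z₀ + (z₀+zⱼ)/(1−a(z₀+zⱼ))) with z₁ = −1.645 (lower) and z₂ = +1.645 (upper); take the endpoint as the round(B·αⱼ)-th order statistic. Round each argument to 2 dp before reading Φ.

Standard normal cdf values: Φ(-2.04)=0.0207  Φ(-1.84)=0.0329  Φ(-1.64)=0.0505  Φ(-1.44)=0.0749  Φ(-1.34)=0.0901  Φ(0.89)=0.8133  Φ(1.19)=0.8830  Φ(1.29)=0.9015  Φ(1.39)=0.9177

(60.4, 74.0)

Lower: z₀ + z₁ = -0.221 + (-1.645) = -1.866; 1 − a(z₀+z₁) = 1 − (0.080)(-1.866) = 1.1493; argument = -0.221 + (-1.866)/1.1493 = -1.8446 → -1.84.
α₁ = Φ(-1.84) = 0.0329; rank = round(400 × 0.0329) = 13; θ*₍13₎ = 60.4.
Upper: z₀ + z₂ = 1.424; 1 − a(z₀+z₂) = 0.8861; argument = 1.3861 → 1.39; α₂ = 0.9177; rank = 367; θ*₍367₎ = 74.0.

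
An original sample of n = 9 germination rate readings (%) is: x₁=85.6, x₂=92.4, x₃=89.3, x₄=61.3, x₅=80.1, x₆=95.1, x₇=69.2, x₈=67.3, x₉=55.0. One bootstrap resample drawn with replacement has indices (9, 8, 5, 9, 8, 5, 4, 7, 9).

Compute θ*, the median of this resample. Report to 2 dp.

θ* = 67.30

Resample values: 55.0, 67.3, 80.1, 55.0, 67.3, 80.1, 61.3, 69.2, 55.0.
Sorted: 55.0, 55.0, 55.0, 61.3, 67.3, 67.3, 69.2, 80.1, 80.1
Median = middle value = 67.30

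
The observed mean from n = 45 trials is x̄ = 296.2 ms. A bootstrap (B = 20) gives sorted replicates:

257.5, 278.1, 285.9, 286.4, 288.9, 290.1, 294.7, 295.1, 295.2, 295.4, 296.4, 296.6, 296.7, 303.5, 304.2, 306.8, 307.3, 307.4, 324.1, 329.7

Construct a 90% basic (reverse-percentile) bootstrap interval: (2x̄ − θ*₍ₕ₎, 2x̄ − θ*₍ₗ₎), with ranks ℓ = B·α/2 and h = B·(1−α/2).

Percentile endpoints at ranks 1 and 19: θ*₍1₎ = 257.5, θ*₍19₎ = 324.1.
Basic interval reflects these around x̄:
  lower = 2 × 296.2 − 324.1 = 268.3
  upper = 2 × 296.2 − 257.5 = 334.9

(268.3, 334.9)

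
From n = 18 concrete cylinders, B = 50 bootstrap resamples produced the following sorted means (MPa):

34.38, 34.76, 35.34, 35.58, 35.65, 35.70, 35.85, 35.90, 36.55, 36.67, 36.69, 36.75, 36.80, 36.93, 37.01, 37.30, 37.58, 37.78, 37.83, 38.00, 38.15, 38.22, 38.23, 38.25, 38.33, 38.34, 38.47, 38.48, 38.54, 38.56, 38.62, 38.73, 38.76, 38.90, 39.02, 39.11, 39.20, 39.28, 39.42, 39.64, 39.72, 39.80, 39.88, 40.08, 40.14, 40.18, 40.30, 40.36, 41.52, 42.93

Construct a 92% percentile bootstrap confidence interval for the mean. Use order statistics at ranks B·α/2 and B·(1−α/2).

α = 0.08; lower rank = 50 × 0.040 = 2; upper rank = 50 × 0.960 = 48.
The 2nd smallest replicate is 34.76; the 48th is 40.36.

(34.76, 40.36)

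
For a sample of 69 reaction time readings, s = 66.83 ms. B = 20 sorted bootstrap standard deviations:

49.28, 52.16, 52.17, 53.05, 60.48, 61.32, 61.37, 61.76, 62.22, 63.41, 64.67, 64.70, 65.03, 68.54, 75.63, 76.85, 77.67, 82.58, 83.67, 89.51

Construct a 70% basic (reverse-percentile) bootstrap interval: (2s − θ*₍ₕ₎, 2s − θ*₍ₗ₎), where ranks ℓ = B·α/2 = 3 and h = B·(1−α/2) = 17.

Percentile endpoints at ranks 3 and 17: θ*₍3₎ = 52.17, θ*₍17₎ = 77.67.
Basic interval reflects these around s:
  lower = 2 × 66.83 − 77.67 = 55.99
  upper = 2 × 66.83 − 52.17 = 81.49

(55.99, 81.49)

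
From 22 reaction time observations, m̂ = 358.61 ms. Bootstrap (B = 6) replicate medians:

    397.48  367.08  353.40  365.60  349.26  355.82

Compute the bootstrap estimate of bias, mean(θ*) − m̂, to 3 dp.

bias = +6.163

mean(θ*) = (397.48 + 367.08 + 353.40 + 365.60 + 349.26 + 355.82) / 6 = 364.7733
bias = 364.7733 − 358.61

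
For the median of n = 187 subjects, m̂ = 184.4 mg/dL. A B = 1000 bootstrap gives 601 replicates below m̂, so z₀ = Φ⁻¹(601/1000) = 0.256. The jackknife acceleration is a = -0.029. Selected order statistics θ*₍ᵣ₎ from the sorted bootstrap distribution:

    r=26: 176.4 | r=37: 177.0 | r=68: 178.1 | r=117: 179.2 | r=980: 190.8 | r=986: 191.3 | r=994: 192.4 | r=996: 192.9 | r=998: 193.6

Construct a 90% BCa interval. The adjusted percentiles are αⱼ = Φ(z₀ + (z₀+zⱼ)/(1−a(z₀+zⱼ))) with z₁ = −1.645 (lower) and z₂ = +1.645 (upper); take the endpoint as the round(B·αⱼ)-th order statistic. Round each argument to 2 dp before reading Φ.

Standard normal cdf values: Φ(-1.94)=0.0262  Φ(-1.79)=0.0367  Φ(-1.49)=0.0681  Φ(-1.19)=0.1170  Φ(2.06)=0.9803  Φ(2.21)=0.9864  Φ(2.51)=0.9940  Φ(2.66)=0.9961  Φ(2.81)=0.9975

Lower: z₀ + z₁ = 0.256 + (-1.645) = -1.389; 1 − a(z₀+z₁) = 1 − (-0.029)(-1.389) = 0.9597; argument = 0.256 + (-1.389)/0.9597 = -1.1913 → -1.19.
α₁ = Φ(-1.19) = 0.1170; rank = round(1000 × 0.1170) = 117; θ*₍117₎ = 179.2.
Upper: z₀ + z₂ = 1.901; 1 − a(z₀+z₂) = 1.0551; argument = 2.0577 → 2.06; α₂ = 0.9803; rank = 980; θ*₍980₎ = 190.8.

(179.2, 190.8)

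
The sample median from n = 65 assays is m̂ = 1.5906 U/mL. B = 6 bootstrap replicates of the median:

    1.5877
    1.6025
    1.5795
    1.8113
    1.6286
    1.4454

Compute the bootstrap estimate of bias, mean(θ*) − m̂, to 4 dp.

bias = +0.0186

mean(θ*) = (1.5877 + 1.6025 + 1.5795 + 1.8113 + 1.6286 + 1.4454) / 6 = 1.60917
bias = 1.60917 − 1.5906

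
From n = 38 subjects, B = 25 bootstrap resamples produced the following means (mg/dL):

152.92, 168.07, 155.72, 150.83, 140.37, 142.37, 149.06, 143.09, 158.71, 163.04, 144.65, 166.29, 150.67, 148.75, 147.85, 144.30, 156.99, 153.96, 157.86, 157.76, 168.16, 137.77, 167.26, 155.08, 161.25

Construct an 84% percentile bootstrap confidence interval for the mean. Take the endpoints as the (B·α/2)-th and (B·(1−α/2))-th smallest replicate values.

Sorted replicates: 137.77, 140.37, 142.37, 143.09, 144.30, 144.65, 147.85, 148.75, 149.06, 150.67, 150.83, 152.92, 153.96, 155.08, 155.72, 156.99, 157.76, 157.86, 158.71, 161.25, 163.04, 166.29, 167.26, 168.07, 168.16
α = 0.16; lower rank = 25 × 0.080 = 2; upper rank = 25 × 0.920 = 23.
The 2nd smallest replicate is 140.37; the 23rd is 167.26.

(140.37, 167.26)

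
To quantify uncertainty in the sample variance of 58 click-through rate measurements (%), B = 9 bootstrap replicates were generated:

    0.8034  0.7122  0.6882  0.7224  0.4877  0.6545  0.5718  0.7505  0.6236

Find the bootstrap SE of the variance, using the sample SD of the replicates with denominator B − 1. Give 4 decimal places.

SE* = 0.0964

Bootstrap SE is the standard deviation of the 9 replicate variances.
Mean of replicates: (0.8034 + 0.7122 + 0.6882 + 0.7224 + 0.4877 + 0.6545 + 0.5718 + 0.7505 + 0.6236) / 9 = 6.01430 / 9 = 0.66826
Sum of squared deviations: (+0.13514)² + (+0.04394)² + (+0.01994)² + (+0.05414)² + (−0.18056)² + (−0.01376)² + (−0.09646)² + (+0.08224)² + (−0.04466)² = 0.07438
Variance = 0.07438 / 8 = 0.00930
SE* = √0.00930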